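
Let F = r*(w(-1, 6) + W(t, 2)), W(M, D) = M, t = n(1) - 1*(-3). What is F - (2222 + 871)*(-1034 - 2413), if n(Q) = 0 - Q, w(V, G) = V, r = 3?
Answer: 10661574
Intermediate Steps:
n(Q) = -Q
t = 2 (t = -1*1 - 1*(-3) = -1 + 3 = 2)
F = 3 (F = 3*(-1 + 2) = 3*1 = 3)
F - (2222 + 871)*(-1034 - 2413) = 3 - (2222 + 871)*(-1034 - 2413) = 3 - 3093*(-3447) = 3 - 1*(-10661571) = 3 + 10661571 = 10661574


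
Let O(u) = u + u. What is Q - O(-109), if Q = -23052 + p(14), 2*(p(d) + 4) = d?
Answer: -22831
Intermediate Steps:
O(u) = 2*u
p(d) = -4 + d/2
Q = -23049 (Q = -23052 + (-4 + (1/2)*14) = -23052 + (-4 + 7) = -23052 + 3 = -23049)
Q - O(-109) = -23049 - 2*(-109) = -23049 - 1*(-218) = -23049 + 218 = -22831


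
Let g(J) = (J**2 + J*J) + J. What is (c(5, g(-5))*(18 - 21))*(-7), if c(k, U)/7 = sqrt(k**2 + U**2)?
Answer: 735*sqrt(82) ≈ 6655.7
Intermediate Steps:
g(J) = J + 2*J**2 (g(J) = (J**2 + J**2) + J = 2*J**2 + J = J + 2*J**2)
c(k, U) = 7*sqrt(U**2 + k**2) (c(k, U) = 7*sqrt(k**2 + U**2) = 7*sqrt(U**2 + k**2))
(c(5, g(-5))*(18 - 21))*(-7) = ((7*sqrt((-5*(1 + 2*(-5)))**2 + 5**2))*(18 - 21))*(-7) = ((7*sqrt((-5*(1 - 10))**2 + 25))*(-3))*(-7) = ((7*sqrt((-5*(-9))**2 + 25))*(-3))*(-7) = ((7*sqrt(45**2 + 25))*(-3))*(-7) = ((7*sqrt(2025 + 25))*(-3))*(-7) = ((7*sqrt(2050))*(-3))*(-7) = ((7*(5*sqrt(82)))*(-3))*(-7) = ((35*sqrt(82))*(-3))*(-7) = -105*sqrt(82)*(-7) = 735*sqrt(82)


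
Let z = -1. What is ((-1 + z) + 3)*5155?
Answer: 5155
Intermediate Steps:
((-1 + z) + 3)*5155 = ((-1 - 1) + 3)*5155 = (-2 + 3)*5155 = 1*5155 = 5155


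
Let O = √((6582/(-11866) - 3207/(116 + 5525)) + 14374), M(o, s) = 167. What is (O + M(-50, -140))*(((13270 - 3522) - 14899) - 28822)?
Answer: -5673491 - 135892*√1006200702287349655/33468053 ≈ -9.7464e+6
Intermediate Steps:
O = 4*√1006200702287349655/33468053 (O = √((6582*(-1/11866) - 3207/5641) + 14374) = √((-3291/5933 - 3207*1/5641) + 14374) = √((-3291/5933 - 3207/5641) + 14374) = √(-37591662/33468053 + 14374) = √(481032202160/33468053) = 4*√1006200702287349655/33468053 ≈ 119.89)
(O + M(-50, -140))*(((13270 - 3522) - 14899) - 28822) = (4*√1006200702287349655/33468053 + 167)*(((13270 - 3522) - 14899) - 28822) = (167 + 4*√1006200702287349655/33468053)*((9748 - 14899) - 28822) = (167 + 4*√1006200702287349655/33468053)*(-5151 - 28822) = (167 + 4*√1006200702287349655/33468053)*(-33973) = -5673491 - 135892*√1006200702287349655/33468053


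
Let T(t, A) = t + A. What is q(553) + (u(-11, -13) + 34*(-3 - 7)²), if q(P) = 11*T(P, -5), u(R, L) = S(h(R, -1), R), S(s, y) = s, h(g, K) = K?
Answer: 9427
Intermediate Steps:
u(R, L) = -1
T(t, A) = A + t
q(P) = -55 + 11*P (q(P) = 11*(-5 + P) = -55 + 11*P)
q(553) + (u(-11, -13) + 34*(-3 - 7)²) = (-55 + 11*553) + (-1 + 34*(-3 - 7)²) = (-55 + 6083) + (-1 + 34*(-10)²) = 6028 + (-1 + 34*100) = 6028 + (-1 + 3400) = 6028 + 3399 = 9427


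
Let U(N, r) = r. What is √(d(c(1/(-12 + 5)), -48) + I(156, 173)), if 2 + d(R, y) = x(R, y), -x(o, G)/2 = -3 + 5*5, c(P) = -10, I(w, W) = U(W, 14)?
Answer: 4*I*√2 ≈ 5.6569*I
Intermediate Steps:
I(w, W) = 14
x(o, G) = -44 (x(o, G) = -2*(-3 + 5*5) = -2*(-3 + 25) = -2*22 = -44)
d(R, y) = -46 (d(R, y) = -2 - 44 = -46)
√(d(c(1/(-12 + 5)), -48) + I(156, 173)) = √(-46 + 14) = √(-32) = 4*I*√2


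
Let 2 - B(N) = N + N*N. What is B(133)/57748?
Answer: -4455/14437 ≈ -0.30858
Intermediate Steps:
B(N) = 2 - N - N² (B(N) = 2 - (N + N*N) = 2 - (N + N²) = 2 + (-N - N²) = 2 - N - N²)
B(133)/57748 = (2 - 1*133 - 1*133²)/57748 = (2 - 133 - 1*17689)*(1/57748) = (2 - 133 - 17689)*(1/57748) = -17820*1/57748 = -4455/14437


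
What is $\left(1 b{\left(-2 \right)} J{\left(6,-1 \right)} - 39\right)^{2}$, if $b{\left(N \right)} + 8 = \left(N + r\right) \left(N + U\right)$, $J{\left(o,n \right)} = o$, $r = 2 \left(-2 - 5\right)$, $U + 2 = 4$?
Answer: $7569$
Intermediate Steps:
$U = 2$ ($U = -2 + 4 = 2$)
$r = -14$ ($r = 2 \left(-7\right) = -14$)
$b{\left(N \right)} = -8 + \left(-14 + N\right) \left(2 + N\right)$ ($b{\left(N \right)} = -8 + \left(N - 14\right) \left(N + 2\right) = -8 + \left(-14 + N\right) \left(2 + N\right)$)
$\left(1 b{\left(-2 \right)} J{\left(6,-1 \right)} - 39\right)^{2} = \left(1 \left(-36 + \left(-2\right)^{2} - -24\right) 6 - 39\right)^{2} = \left(1 \left(-36 + 4 + 24\right) 6 - 39\right)^{2} = \left(1 \left(-8\right) 6 - 39\right)^{2} = \left(\left(-8\right) 6 - 39\right)^{2} = \left(-48 - 39\right)^{2} = \left(-87\right)^{2} = 7569$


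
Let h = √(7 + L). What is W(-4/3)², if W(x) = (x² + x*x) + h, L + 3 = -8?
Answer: 700/81 + 128*I/9 ≈ 8.642 + 14.222*I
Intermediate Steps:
L = -11 (L = -3 - 8 = -11)
h = 2*I (h = √(7 - 11) = √(-4) = 2*I ≈ 2.0*I)
W(x) = 2*I + 2*x² (W(x) = (x² + x*x) + 2*I = (x² + x²) + 2*I = 2*x² + 2*I = 2*I + 2*x²)
W(-4/3)² = (2*I + 2*(-4/3)²)² = (2*I + 2*(16/9))² = (2*I + 32/9)² = (32/9 + 2*I)²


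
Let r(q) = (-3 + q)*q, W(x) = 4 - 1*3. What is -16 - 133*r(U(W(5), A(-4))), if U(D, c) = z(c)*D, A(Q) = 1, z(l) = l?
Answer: 250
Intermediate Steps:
W(x) = 1 (W(x) = 4 - 3 = 1)
U(D, c) = D*c (U(D, c) = c*D = D*c)
r(q) = q*(-3 + q)
-16 - 133*r(U(W(5), A(-4))) = -16 - 133*1*1*(-3 + 1*1) = -16 - 133*(-3 + 1) = -16 - 133*(-2) = -16 + 266 = 250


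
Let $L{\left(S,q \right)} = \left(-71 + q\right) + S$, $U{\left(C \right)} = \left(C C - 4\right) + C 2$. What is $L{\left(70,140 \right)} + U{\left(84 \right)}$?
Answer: $7359$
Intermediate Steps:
$U{\left(C \right)} = -4 + C^{2} + 2 C$ ($U{\left(C \right)} = \left(C^{2} - 4\right) + 2 C = \left(-4 + C^{2}\right) + 2 C = -4 + C^{2} + 2 C$)
$L{\left(S,q \right)} = -71 + S + q$
$L{\left(70,140 \right)} + U{\left(84 \right)} = \left(-71 + 70 + 140\right) + \left(-4 + 84^{2} + 2 \cdot 84\right) = 139 + \left(-4 + 7056 + 168\right) = 139 + 7220 = 7359$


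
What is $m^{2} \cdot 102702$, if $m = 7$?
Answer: $5032398$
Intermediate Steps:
$m^{2} \cdot 102702 = 7^{2} \cdot 102702 = 49 \cdot 102702 = 5032398$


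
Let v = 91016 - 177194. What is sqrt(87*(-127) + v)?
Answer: 3*I*sqrt(10803) ≈ 311.81*I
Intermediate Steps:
v = -86178
sqrt(87*(-127) + v) = sqrt(87*(-127) - 86178) = sqrt(-11049 - 86178) = sqrt(-97227) = 3*I*sqrt(10803)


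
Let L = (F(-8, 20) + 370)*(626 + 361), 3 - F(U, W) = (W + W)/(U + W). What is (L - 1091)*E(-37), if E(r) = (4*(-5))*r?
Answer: 269189800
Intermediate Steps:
E(r) = -20*r
F(U, W) = 3 - 2*W/(U + W) (F(U, W) = 3 - (W + W)/(U + W) = 3 - 2*W/(U + W))
L = 364861 (L = ((20 + 3*(-8))/(-8 + 20) + 370)*(626 + 361) = ((20 - 24)/12 + 370)*987 = ((1/12)*(-4) + 370)*987 = (-1/3 + 370)*987 = (1109/3)*987 = 364861)
(L - 1091)*E(-37) = (364861 - 1091)*(-20*(-37)) = 363770*740 = 269189800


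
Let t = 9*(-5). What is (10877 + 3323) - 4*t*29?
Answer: 19420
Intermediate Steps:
t = -45
(10877 + 3323) - 4*t*29 = (10877 + 3323) - 4*(-45)*29 = 14200 - (-180)*29 = 14200 - 1*(-5220) = 14200 + 5220 = 19420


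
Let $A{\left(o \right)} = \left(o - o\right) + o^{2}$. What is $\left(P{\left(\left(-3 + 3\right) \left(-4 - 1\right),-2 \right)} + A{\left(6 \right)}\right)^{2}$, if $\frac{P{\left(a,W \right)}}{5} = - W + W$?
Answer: $1296$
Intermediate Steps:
$P{\left(a,W \right)} = 0$ ($P{\left(a,W \right)} = 5 \left(- W + W\right) = 5 \cdot 0 = 0$)
$A{\left(o \right)} = o^{2}$ ($A{\left(o \right)} = 0 + o^{2} = o^{2}$)
$\left(P{\left(\left(-3 + 3\right) \left(-4 - 1\right),-2 \right)} + A{\left(6 \right)}\right)^{2} = \left(0 + 6^{2}\right)^{2} = \left(0 + 36\right)^{2} = 36^{2} = 1296$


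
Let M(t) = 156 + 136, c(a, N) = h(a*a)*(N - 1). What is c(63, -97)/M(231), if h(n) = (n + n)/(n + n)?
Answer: -49/146 ≈ -0.33562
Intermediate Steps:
h(n) = 1 (h(n) = (2*n)/((2*n)) = (2*n)*(1/(2*n)) = 1)
c(a, N) = -1 + N (c(a, N) = 1*(N - 1) = 1*(-1 + N) = -1 + N)
M(t) = 292
c(63, -97)/M(231) = (-1 - 97)/292 = -98*1/292 = -49/146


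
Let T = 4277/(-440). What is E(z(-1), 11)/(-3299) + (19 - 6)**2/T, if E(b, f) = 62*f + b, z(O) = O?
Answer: -19094329/1085371 ≈ -17.592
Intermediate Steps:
E(b, f) = b + 62*f
T = -4277/440 (T = 4277*(-1/440) = -4277/440 ≈ -9.7205)
E(z(-1), 11)/(-3299) + (19 - 6)**2/T = (-1 + 62*11)/(-3299) + (19 - 6)**2/(-4277/440) = (-1 + 682)*(-1/3299) + 13**2*(-440/4277) = 681*(-1/3299) + 169*(-440/4277) = -681/3299 - 5720/329 = -19094329/1085371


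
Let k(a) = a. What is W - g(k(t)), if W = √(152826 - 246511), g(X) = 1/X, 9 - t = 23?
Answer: 1/14 + I*√93685 ≈ 0.071429 + 306.08*I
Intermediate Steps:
t = -14 (t = 9 - 1*23 = 9 - 23 = -14)
W = I*√93685 (W = √(-93685) = I*√93685 ≈ 306.08*I)
W - g(k(t)) = I*√93685 - 1/(-14) = I*√93685 - 1*(-1/14) = I*√93685 + 1/14 = 1/14 + I*√93685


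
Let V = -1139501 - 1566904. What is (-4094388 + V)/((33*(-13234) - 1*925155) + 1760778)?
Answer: -2266931/132967 ≈ -17.049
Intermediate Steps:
V = -2706405
(-4094388 + V)/((33*(-13234) - 1*925155) + 1760778) = (-4094388 - 2706405)/((33*(-13234) - 1*925155) + 1760778) = -6800793/((-436722 - 925155) + 1760778) = -6800793/(-1361877 + 1760778) = -6800793/398901 = -6800793*1/398901 = -2266931/132967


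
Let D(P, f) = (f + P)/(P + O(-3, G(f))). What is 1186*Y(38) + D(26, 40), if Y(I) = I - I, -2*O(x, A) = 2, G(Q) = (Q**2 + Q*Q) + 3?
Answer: 66/25 ≈ 2.6400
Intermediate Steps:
G(Q) = 3 + 2*Q**2 (G(Q) = (Q**2 + Q**2) + 3 = 2*Q**2 + 3 = 3 + 2*Q**2)
O(x, A) = -1 (O(x, A) = -1/2*2 = -1)
Y(I) = 0
D(P, f) = (P + f)/(-1 + P) (D(P, f) = (f + P)/(P - 1) = (P + f)/(-1 + P))
1186*Y(38) + D(26, 40) = 1186*0 + (26 + 40)/(-1 + 26) = 0 + 66/25 = 66/25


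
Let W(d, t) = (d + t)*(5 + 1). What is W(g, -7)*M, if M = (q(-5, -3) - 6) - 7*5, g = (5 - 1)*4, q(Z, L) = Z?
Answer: -2484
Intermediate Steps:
g = 16 (g = 4*4 = 16)
M = -46 (M = (-5 - 6) - 7*5 = -11 - 35 = -46)
W(d, t) = 6*d + 6*t (W(d, t) = (d + t)*6 = 6*d + 6*t)
W(g, -7)*M = (6*16 + 6*(-7))*(-46) = (96 - 42)*(-46) = 54*(-46) = -2484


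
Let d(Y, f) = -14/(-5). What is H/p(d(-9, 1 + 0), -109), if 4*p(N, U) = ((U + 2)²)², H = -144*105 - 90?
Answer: -60840/131079601 ≈ -0.00046415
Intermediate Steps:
H = -15210 (H = -15120 - 90 = -15210)
d(Y, f) = 14/5 (d(Y, f) = -14*(-⅕) = 14/5)
p(N, U) = (2 + U)⁴/4 (p(N, U) = ((U + 2)²)²/4 = ((2 + U)²)²/4 = (2 + U)⁴/4)
H/p(d(-9, 1 + 0), -109) = -15210*4/(2 - 109)⁴ = -15210/((¼)*(-107)⁴) = -15210/((¼)*131079601) = -15210/131079601/4 = -15210*4/131079601 = -60840/131079601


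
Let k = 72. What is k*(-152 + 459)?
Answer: 22104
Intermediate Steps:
k*(-152 + 459) = 72*(-152 + 459) = 72*307 = 22104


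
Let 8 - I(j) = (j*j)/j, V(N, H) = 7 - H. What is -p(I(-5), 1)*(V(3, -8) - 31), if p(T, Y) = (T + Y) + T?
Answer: 432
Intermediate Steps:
I(j) = 8 - j (I(j) = 8 - j*j/j = 8 - j**2/j = 8 - j)
p(T, Y) = Y + 2*T
-p(I(-5), 1)*(V(3, -8) - 31) = -(1 + 2*(8 - 1*(-5)))*((7 - 1*(-8)) - 31) = -(1 + 2*(8 + 5))*((7 + 8) - 31) = -(1 + 2*13)*(15 - 31) = -(1 + 26)*(-16) = -27*(-16) = -1*(-432) = 432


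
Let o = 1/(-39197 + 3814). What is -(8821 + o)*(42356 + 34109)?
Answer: -582091569330/863 ≈ -6.7450e+8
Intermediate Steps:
o = -1/35383 (o = 1/(-35383) = -1/35383 ≈ -2.8262e-5)
-(8821 + o)*(42356 + 34109) = -(8821 - 1/35383)*(42356 + 34109) = -312113442*76465/35383 = -1*582091569330/863 = -582091569330/863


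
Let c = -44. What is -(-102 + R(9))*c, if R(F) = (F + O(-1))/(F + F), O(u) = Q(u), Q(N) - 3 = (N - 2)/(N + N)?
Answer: -4455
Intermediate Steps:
Q(N) = 3 + (-2 + N)/(2*N) (Q(N) = 3 + (N - 2)/(N + N) = 3 + (-2 + N)/((2*N)) = 3 + (-2 + N)*(1/(2*N)) = 3 + (-2 + N)/(2*N))
O(u) = 7/2 - 1/u
R(F) = (9/2 + F)/(2*F) (R(F) = (F + (7/2 - 1/(-1)))/(F + F) = (F + (7/2 - 1*(-1)))/((2*F)) = (F + (7/2 + 1))*(1/(2*F)) = (F + 9/2)*(1/(2*F)) = (9/2 + F)*(1/(2*F)) = (9/2 + F)/(2*F))
-(-102 + R(9))*c = -(-102 + (¼)*(9 + 2*9)/9)*(-44) = -(-102 + (¼)*(⅑)*(9 + 18))*(-44) = -(-102 + (¼)*(⅑)*27)*(-44) = -(-102 + ¾)*(-44) = -(-405)*(-44)/4 = -1*4455 = -4455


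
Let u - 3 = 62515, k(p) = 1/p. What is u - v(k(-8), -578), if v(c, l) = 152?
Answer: 62366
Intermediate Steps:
u = 62518 (u = 3 + 62515 = 62518)
u - v(k(-8), -578) = 62518 - 1*152 = 62518 - 152 = 62366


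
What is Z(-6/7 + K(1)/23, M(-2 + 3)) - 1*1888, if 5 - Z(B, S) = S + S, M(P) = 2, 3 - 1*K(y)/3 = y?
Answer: -1887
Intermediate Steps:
K(y) = 9 - 3*y
Z(B, S) = 5 - 2*S (Z(B, S) = 5 - (S + S) = 5 - 2*S)
Z(-6/7 + K(1)/23, M(-2 + 3)) - 1*1888 = (5 - 2*2) - 1*1888 = (5 - 4) - 1888 = 1 - 1888 = -1887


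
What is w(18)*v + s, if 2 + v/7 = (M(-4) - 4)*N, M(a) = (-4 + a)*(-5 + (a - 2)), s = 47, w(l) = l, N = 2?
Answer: 20963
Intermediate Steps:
M(a) = (-7 + a)*(-4 + a) (M(a) = (-4 + a)*(-5 + (-2 + a)) = (-4 + a)*(-7 + a) = (-7 + a)*(-4 + a))
v = 1162 (v = -14 + 7*(((28 + (-4)**2 - 11*(-4)) - 4)*2) = -14 + 7*(((28 + 16 + 44) - 4)*2) = -14 + 7*((88 - 4)*2) = -14 + 7*(84*2) = -14 + 7*168 = -14 + 1176 = 1162)
w(18)*v + s = 18*1162 + 47 = 20916 + 47 = 20963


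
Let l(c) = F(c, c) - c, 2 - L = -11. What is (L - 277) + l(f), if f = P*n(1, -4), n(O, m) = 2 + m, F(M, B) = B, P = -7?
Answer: -264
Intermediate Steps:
L = 13 (L = 2 - 1*(-11) = 2 + 11 = 13)
f = 14 (f = -7*(2 - 4) = -7*(-2) = 14)
l(c) = 0 (l(c) = c - c = 0)
(L - 277) + l(f) = (13 - 277) + 0 = -264 + 0 = -264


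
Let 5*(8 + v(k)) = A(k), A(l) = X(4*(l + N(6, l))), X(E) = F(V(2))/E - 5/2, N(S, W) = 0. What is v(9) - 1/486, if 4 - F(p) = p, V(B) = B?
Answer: -20633/2430 ≈ -8.4910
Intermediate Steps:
F(p) = 4 - p
X(E) = -5/2 + 2/E (X(E) = (4 - 1*2)/E - 5/2 = (4 - 2)/E - 5*½ = 2/E - 5/2 = -5/2 + 2/E)
A(l) = -5/2 + 1/(2*l) (A(l) = -5/2 + 2/((4*(l + 0))) = -5/2 + 2/((4*l)) = -5/2 + 2*(1/(4*l)) = -5/2 + 1/(2*l))
v(k) = -8 + (1 - 5*k)/(10*k) (v(k) = -8 + ((1 - 5*k)/(2*k))/5 = -8 + (1 - 5*k)/(10*k))
v(9) - 1/486 = (⅒)*(1 - 85*9)/9 - 1/486 = (⅒)*(⅑)*(1 - 765) - 1*1/486 = (⅒)*(⅑)*(-764) - 1/486 = -382/45 - 1/486 = -20633/2430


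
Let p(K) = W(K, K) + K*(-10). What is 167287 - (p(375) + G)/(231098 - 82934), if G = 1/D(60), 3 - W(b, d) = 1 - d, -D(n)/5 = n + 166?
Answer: 9336027772777/55808440 ≈ 1.6729e+5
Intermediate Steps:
D(n) = -830 - 5*n (D(n) = -5*(n + 166) = -5*(166 + n) = -830 - 5*n)
W(b, d) = 2 + d (W(b, d) = 3 - (1 - d) = 3 + (-1 + d) = 2 + d)
G = -1/1130 (G = 1/(-830 - 5*60) = 1/(-830 - 300) = 1/(-1130) = -1/1130 ≈ -0.00088496)
p(K) = 2 - 9*K (p(K) = (2 + K) + K*(-10) = (2 + K) - 10*K = 2 - 9*K)
167287 - (p(375) + G)/(231098 - 82934) = 167287 - ((2 - 9*375) - 1/1130)/(231098 - 82934) = 167287 - ((2 - 3375) - 1/1130)/148164 = 167287 - (-3373 - 1/1130)/148164 = 167287 - (-3811491)/(1130*148164) = 167287 - 1*(-1270497/55808440) = 167287 + 1270497/55808440 = 9336027772777/55808440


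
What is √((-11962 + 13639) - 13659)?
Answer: I*√11982 ≈ 109.46*I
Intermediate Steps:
√((-11962 + 13639) - 13659) = √(1677 - 13659) = √(-11982) = I*√11982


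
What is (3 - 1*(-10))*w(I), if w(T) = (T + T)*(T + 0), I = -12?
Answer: 3744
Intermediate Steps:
w(T) = 2*T**2 (w(T) = (2*T)*T = 2*T**2)
(3 - 1*(-10))*w(I) = (3 - 1*(-10))*(2*(-12)**2) = (3 + 10)*(2*144) = 13*288 = 3744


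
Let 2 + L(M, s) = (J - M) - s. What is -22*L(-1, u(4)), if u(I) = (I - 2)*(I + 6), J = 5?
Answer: 352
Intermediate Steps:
u(I) = (-2 + I)*(6 + I)
L(M, s) = 3 - M - s (L(M, s) = -2 + ((5 - M) - s) = -2 + (5 - M - s) = 3 - M - s)
-22*L(-1, u(4)) = -22*(3 - 1*(-1) - (-12 + 4**2 + 4*4)) = -22*(3 + 1 - (-12 + 16 + 16)) = -22*(3 + 1 - 1*20) = -22*(3 + 1 - 20) = -22*(-16) = 352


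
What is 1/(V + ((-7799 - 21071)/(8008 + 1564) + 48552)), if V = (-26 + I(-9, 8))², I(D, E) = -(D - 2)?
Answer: 4786/233432287 ≈ 2.0503e-5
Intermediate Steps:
I(D, E) = 2 - D (I(D, E) = -(-2 + D) = 2 - D)
V = 225 (V = (-26 + (2 - 1*(-9)))² = (-26 + (2 + 9))² = (-26 + 11)² = (-15)² = 225)
1/(V + ((-7799 - 21071)/(8008 + 1564) + 48552)) = 1/(225 + ((-7799 - 21071)/(8008 + 1564) + 48552)) = 1/(225 + (-28870/9572 + 48552)) = 1/(225 + (-28870*1/9572 + 48552)) = 1/(225 + (-14435/4786 + 48552)) = 1/(225 + 232355437/4786) = 1/(233432287/4786) = 4786/233432287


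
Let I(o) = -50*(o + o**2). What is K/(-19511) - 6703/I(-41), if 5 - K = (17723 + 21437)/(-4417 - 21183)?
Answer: 1041974389/12799216000 ≈ 0.081409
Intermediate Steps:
I(o) = -50*o - 50*o**2
K = 4179/640 (K = 5 - (17723 + 21437)/(-4417 - 21183) = 5 - 39160/(-25600) = 5 - 39160*(-1)/25600 = 5 - 1*(-979/640) = 5 + 979/640 = 4179/640 ≈ 6.5297)
K/(-19511) - 6703/I(-41) = (4179/640)/(-19511) - 6703*1/(2050*(1 - 41)) = (4179/640)*(-1/19511) - 6703/((-50*(-41)*(-40))) = -4179/12487040 - 6703/(-82000) = -4179/12487040 - 6703*(-1/82000) = -4179/12487040 + 6703/82000 = 1041974389/12799216000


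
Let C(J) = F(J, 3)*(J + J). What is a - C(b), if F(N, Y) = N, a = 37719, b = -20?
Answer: 36919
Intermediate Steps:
C(J) = 2*J² (C(J) = J*(J + J) = J*(2*J) = 2*J²)
a - C(b) = 37719 - 2*(-20)² = 37719 - 2*400 = 37719 - 1*800 = 37719 - 800 = 36919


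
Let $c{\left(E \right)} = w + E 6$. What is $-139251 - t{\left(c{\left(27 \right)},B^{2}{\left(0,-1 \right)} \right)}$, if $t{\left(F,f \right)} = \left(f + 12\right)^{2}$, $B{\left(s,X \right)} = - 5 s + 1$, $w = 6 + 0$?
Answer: $-139420$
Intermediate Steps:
$w = 6$
$B{\left(s,X \right)} = 1 - 5 s$
$c{\left(E \right)} = 6 + 6 E$ ($c{\left(E \right)} = 6 + E 6 = 6 + 6 E$)
$t{\left(F,f \right)} = \left(12 + f\right)^{2}$
$-139251 - t{\left(c{\left(27 \right)},B^{2}{\left(0,-1 \right)} \right)} = -139251 - \left(12 + \left(1 - 0\right)^{2}\right)^{2} = -139251 - \left(12 + \left(1 + 0\right)^{2}\right)^{2} = -139251 - \left(12 + 1^{2}\right)^{2} = -139251 - \left(12 + 1\right)^{2} = -139251 - 13^{2} = -139251 - 169 = -139420$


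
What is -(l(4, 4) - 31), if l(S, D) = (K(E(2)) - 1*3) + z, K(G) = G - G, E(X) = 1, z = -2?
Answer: 36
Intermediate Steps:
K(G) = 0
l(S, D) = -5 (l(S, D) = (0 - 1*3) - 2 = (0 - 3) - 2 = -3 - 2 = -5)
-(l(4, 4) - 31) = -(-5 - 31) = -1*(-36) = 36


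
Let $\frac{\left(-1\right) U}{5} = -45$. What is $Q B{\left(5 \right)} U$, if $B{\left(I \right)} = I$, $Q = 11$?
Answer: $12375$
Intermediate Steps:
$U = 225$ ($U = \left(-5\right) \left(-45\right) = 225$)
$Q B{\left(5 \right)} U = 11 \cdot 5 \cdot 225 = 55 \cdot 225 = 12375$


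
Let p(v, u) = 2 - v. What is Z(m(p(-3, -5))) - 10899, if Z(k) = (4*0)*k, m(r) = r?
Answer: -10899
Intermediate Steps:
Z(k) = 0 (Z(k) = 0*k = 0)
Z(m(p(-3, -5))) - 10899 = 0 - 10899 = -10899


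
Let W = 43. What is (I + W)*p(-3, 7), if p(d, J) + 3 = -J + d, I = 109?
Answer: -1976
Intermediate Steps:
p(d, J) = -3 + d - J (p(d, J) = -3 + (-J + d) = -3 + (d - J) = -3 + d - J)
(I + W)*p(-3, 7) = (109 + 43)*(-3 - 3 - 1*7) = 152*(-3 - 3 - 7) = 152*(-13) = -1976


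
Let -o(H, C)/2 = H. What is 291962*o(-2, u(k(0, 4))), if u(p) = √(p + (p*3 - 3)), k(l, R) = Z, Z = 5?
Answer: 1167848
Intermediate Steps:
k(l, R) = 5
u(p) = √(-3 + 4*p) (u(p) = √(p + (3*p - 3)) = √(p + (-3 + 3*p)) = √(-3 + 4*p))
o(H, C) = -2*H
291962*o(-2, u(k(0, 4))) = 291962*(-2*(-2)) = 291962*4 = 1167848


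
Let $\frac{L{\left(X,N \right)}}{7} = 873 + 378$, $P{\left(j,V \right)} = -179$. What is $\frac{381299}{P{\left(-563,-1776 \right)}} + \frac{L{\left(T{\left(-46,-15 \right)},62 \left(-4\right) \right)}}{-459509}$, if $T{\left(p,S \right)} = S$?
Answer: $- \frac{175211889694}{82252111} \approx -2130.2$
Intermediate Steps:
$L{\left(X,N \right)} = 8757$ ($L{\left(X,N \right)} = 7 \left(873 + 378\right) = 7 \cdot 1251 = 8757$)
$\frac{381299}{P{\left(-563,-1776 \right)}} + \frac{L{\left(T{\left(-46,-15 \right)},62 \left(-4\right) \right)}}{-459509} = \frac{381299}{-179} + \frac{8757}{-459509} = 381299 \left(- \frac{1}{179}\right) + 8757 \left(- \frac{1}{459509}\right) = - \frac{381299}{179} - \frac{8757}{459509} = - \frac{175211889694}{82252111}$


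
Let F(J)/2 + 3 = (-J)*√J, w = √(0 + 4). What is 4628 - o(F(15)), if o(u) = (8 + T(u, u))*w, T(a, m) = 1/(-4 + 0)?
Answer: 9225/2 ≈ 4612.5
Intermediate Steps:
T(a, m) = -¼ (T(a, m) = 1/(-4) = -¼)
w = 2 (w = √4 = 2)
F(J) = -6 - 2*J^(3/2) (F(J) = -6 + 2*((-J)*√J) = -6 + 2*(-J^(3/2)) = -6 - 2*J^(3/2))
o(u) = 31/2 (o(u) = (8 - ¼)*2 = (31/4)*2 = 31/2)
4628 - o(F(15)) = 4628 - 1*31/2 = 4628 - 31/2 = 9225/2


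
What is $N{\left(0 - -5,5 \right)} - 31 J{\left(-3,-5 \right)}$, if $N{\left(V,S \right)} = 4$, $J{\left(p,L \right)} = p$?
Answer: $97$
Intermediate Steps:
$N{\left(0 - -5,5 \right)} - 31 J{\left(-3,-5 \right)} = 4 - -93 = 4 + 93 = 97$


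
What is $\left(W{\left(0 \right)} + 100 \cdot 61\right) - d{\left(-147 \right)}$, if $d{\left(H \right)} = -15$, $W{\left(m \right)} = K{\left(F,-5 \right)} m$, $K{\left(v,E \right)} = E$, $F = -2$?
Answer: $6115$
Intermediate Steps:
$W{\left(m \right)} = - 5 m$
$\left(W{\left(0 \right)} + 100 \cdot 61\right) - d{\left(-147 \right)} = \left(\left(-5\right) 0 + 100 \cdot 61\right) - -15 = \left(0 + 6100\right) + 15 = 6100 + 15 = 6115$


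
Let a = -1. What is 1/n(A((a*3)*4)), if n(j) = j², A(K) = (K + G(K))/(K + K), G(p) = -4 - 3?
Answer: 576/361 ≈ 1.5956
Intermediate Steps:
G(p) = -7
A(K) = (-7 + K)/(2*K) (A(K) = (K - 7)/(K + K) = (-7 + K)/((2*K)) = (-7 + K)*(1/(2*K)) = (-7 + K)/(2*K))
1/n(A((a*3)*4)) = 1/(((-7 - 1*3*4)/(2*((-1*3*4))))²) = 1/(((-7 - 3*4)/(2*((-3*4))))²) = 1/(((½)*(-7 - 12)/(-12))²) = 1/(((½)*(-1/12)*(-19))²) = 1/((19/24)²) = 1/(361/576) = 576/361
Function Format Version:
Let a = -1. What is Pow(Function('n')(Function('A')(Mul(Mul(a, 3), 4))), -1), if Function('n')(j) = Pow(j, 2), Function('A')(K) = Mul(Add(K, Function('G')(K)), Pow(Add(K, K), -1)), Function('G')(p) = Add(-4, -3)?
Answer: Rational(576, 361) ≈ 1.5956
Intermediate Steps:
Function('G')(p) = -7
Function('A')(K) = Mul(Rational(1, 2), Pow(K, -1), Add(-7, K)) (Function('A')(K) = Mul(Add(K, -7), Pow(Add(K, K), -1)) = Mul(Add(-7, K), Pow(Mul(2, K), -1)) = Mul(Add(-7, K), Mul(Rational(1, 2), Pow(K, -1))) = Mul(Rational(1, 2), Pow(K, -1), Add(-7, K)))
Pow(Function('n')(Function('A')(Mul(Mul(a, 3), 4))), -1) = Pow(Pow(Mul(Rational(1, 2), Pow(Mul(Mul(-1, 3), 4), -1), Add(-7, Mul(Mul(-1, 3), 4))), 2), -1) = Pow(Pow(Mul(Rational(1, 2), Pow(Mul(-3, 4), -1), Add(-7, Mul(-3, 4))), 2), -1) = Pow(Pow(Mul(Rational(1, 2), Pow(-12, -1), Add(-7, -12)), 2), -1) = Pow(Pow(Mul(Rational(1, 2), Rational(-1, 12), -19), 2), -1) = Pow(Pow(Rational(19, 24), 2), -1) = Pow(Rational(361, 576), -1) = Rational(576, 361)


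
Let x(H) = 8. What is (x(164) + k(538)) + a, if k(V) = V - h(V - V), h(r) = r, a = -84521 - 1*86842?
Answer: -170817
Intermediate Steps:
a = -171363 (a = -84521 - 86842 = -171363)
k(V) = V (k(V) = V - (V - V) = V - 1*0 = V + 0 = V)
(x(164) + k(538)) + a = (8 + 538) - 171363 = 546 - 171363 = -170817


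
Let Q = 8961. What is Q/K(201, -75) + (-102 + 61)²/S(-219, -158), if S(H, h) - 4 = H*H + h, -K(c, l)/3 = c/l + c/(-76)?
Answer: 271336073777/483663419 ≈ 561.00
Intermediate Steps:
K(c, l) = 3*c/76 - 3*c/l (K(c, l) = -3*(c/l + c/(-76)) = -3*(c/l + c*(-1/76)) = -3*(c/l - c/76) = -3*(-c/76 + c/l) = 3*c/76 - 3*c/l)
S(H, h) = 4 + h + H² (S(H, h) = 4 + (H*H + h) = 4 + (H² + h) = 4 + (h + H²) = 4 + h + H²)
Q/K(201, -75) + (-102 + 61)²/S(-219, -158) = 8961/(((3/76)*201*(-76 - 75)/(-75))) + (-102 + 61)²/(4 - 158 + (-219)²) = 8961/(((3/76)*201*(-1/75)*(-151))) + (-41)²/(4 - 158 + 47961) = 8961/(30351/1900) + 1681/47807 = 8961*(1900/30351) + 1681*(1/47807) = 5675300/10117 + 1681/47807 = 271336073777/483663419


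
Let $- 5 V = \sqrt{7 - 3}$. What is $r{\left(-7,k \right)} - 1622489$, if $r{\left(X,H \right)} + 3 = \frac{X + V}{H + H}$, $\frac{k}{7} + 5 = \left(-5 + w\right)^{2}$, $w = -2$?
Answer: $- \frac{4997275397}{3080} \approx -1.6225 \cdot 10^{6}$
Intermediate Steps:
$V = - \frac{2}{5}$ ($V = - \frac{\sqrt{7 - 3}}{5} = - \frac{\sqrt{4}}{5} = \left(- \frac{1}{5}\right) 2 = - \frac{2}{5} \approx -0.4$)
$k = 308$ ($k = -35 + 7 \left(-5 - 2\right)^{2} = -35 + 7 \left(-7\right)^{2} = -35 + 7 \cdot 49 = -35 + 343 = 308$)
$r{\left(X,H \right)} = -3 + \frac{- \frac{2}{5} + X}{2 H}$ ($r{\left(X,H \right)} = -3 + \frac{X - \frac{2}{5}}{H + H} = -3 + \frac{- \frac{2}{5} + X}{2 H}$)
$r{\left(-7,k \right)} - 1622489 = \frac{-2 - 9240 + 5 \left(-7\right)}{10 \cdot 308} - 1622489 = \frac{1}{10} \cdot \frac{1}{308} \left(-2 - 9240 - 35\right) - 1622489 = \frac{1}{10} \cdot \frac{1}{308} \left(-9277\right) - 1622489 = - \frac{9277}{3080} - 1622489 = - \frac{4997275397}{3080}$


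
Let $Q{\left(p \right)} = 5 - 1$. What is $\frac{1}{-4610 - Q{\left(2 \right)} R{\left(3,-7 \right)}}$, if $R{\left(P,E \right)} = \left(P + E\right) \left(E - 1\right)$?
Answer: $- \frac{1}{4738} \approx -0.00021106$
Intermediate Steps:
$R{\left(P,E \right)} = \left(-1 + E\right) \left(E + P\right)$ ($R{\left(P,E \right)} = \left(E + P\right) \left(-1 + E\right) = \left(-1 + E\right) \left(E + P\right)$)
$Q{\left(p \right)} = 4$
$\frac{1}{-4610 - Q{\left(2 \right)} R{\left(3,-7 \right)}} = \frac{1}{-4610 - 4 \left(\left(-7\right)^{2} - -7 - 3 - 21\right)} = \frac{1}{-4610 - 4 \left(49 + 7 - 3 - 21\right)} = \frac{1}{-4610 - 4 \cdot 32} = \frac{1}{-4610 - 128} = \frac{1}{-4738} = - \frac{1}{4738}$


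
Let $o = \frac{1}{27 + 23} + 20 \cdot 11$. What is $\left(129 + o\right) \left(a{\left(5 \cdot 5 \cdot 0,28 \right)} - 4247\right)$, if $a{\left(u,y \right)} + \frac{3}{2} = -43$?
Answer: $- \frac{149781933}{100} \approx -1.4978 \cdot 10^{6}$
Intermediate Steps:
$o = \frac{11001}{50}$ ($o = \frac{1}{50} + 220 = \frac{11001}{50} \approx 220.02$)
$a{\left(u,y \right)} = - \frac{89}{2}$ ($a{\left(u,y \right)} = - \frac{3}{2} - 43 = - \frac{89}{2}$)
$\left(129 + o\right) \left(a{\left(5 \cdot 5 \cdot 0,28 \right)} - 4247\right) = \left(129 + \frac{11001}{50}\right) \left(- \frac{89}{2} - 4247\right) = \frac{17451}{50} \left(- \frac{8583}{2}\right) = - \frac{149781933}{100}$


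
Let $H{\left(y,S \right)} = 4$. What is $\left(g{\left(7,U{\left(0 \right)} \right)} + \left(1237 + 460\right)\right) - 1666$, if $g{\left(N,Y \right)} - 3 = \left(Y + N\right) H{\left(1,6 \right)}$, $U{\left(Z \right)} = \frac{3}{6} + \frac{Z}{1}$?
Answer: $64$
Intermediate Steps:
$U{\left(Z \right)} = \frac{1}{2} + Z$ ($U{\left(Z \right)} = 3 \cdot \frac{1}{6} + Z 1 = \frac{1}{2} + Z$)
$g{\left(N,Y \right)} = 3 + 4 N + 4 Y$ ($g{\left(N,Y \right)} = 3 + \left(Y + N\right) 4 = 3 + \left(N + Y\right) 4 = 3 + \left(4 N + 4 Y\right) = 3 + 4 N + 4 Y$)
$\left(g{\left(7,U{\left(0 \right)} \right)} + \left(1237 + 460\right)\right) - 1666 = \left(\left(3 + 4 \cdot 7 + 4 \left(\frac{1}{2} + 0\right)\right) + \left(1237 + 460\right)\right) - 1666 = \left(\left(3 + 28 + 4 \cdot \frac{1}{2}\right) + 1697\right) - 1666 = \left(\left(3 + 28 + 2\right) + 1697\right) - 1666 = \left(33 + 1697\right) - 1666 = 1730 - 1666 = 64$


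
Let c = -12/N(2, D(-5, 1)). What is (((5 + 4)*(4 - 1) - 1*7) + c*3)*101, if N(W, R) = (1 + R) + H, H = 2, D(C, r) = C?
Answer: 3838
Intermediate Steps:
N(W, R) = 3 + R (N(W, R) = (1 + R) + 2 = 3 + R)
c = 6 (c = -12/(3 - 5) = -12/(-2) = -12*(-½) = 6)
(((5 + 4)*(4 - 1) - 1*7) + c*3)*101 = (((5 + 4)*(4 - 1) - 1*7) + 6*3)*101 = ((9*3 - 7) + 18)*101 = ((27 - 7) + 18)*101 = (20 + 18)*101 = 38*101 = 3838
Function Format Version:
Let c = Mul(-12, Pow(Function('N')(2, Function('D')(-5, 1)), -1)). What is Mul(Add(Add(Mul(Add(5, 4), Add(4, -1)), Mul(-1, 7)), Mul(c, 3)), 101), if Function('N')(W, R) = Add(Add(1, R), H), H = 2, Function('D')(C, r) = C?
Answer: 3838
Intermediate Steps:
Function('N')(W, R) = Add(3, R) (Function('N')(W, R) = Add(Add(1, R), 2) = Add(3, R))
c = 6 (c = Mul(-12, Pow(Add(3, -5), -1)) = Mul(-12, Pow(-2, -1)) = Mul(-12, Rational(-1, 2)) = 6)
Mul(Add(Add(Mul(Add(5, 4), Add(4, -1)), Mul(-1, 7)), Mul(c, 3)), 101) = Mul(Add(Add(Mul(Add(5, 4), Add(4, -1)), Mul(-1, 7)), Mul(6, 3)), 101) = Mul(Add(Add(Mul(9, 3), -7), 18), 101) = Mul(Add(Add(27, -7), 18), 101) = Mul(Add(20, 18), 101) = Mul(38, 101) = 3838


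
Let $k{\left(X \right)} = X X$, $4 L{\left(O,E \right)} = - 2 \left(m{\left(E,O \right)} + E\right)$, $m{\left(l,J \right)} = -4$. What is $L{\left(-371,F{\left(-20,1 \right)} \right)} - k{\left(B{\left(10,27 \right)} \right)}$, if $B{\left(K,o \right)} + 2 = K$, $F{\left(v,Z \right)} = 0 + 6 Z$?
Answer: $-65$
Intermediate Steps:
$F{\left(v,Z \right)} = 6 Z$
$L{\left(O,E \right)} = 2 - \frac{E}{2}$ ($L{\left(O,E \right)} = \frac{\left(-2\right) \left(-4 + E\right)}{4} = \frac{8 - 2 E}{4} = 2 - \frac{E}{2}$)
$B{\left(K,o \right)} = -2 + K$
$k{\left(X \right)} = X^{2}$
$L{\left(-371,F{\left(-20,1 \right)} \right)} - k{\left(B{\left(10,27 \right)} \right)} = \left(2 - \frac{6 \cdot 1}{2}\right) - \left(-2 + 10\right)^{2} = \left(2 - 3\right) - 8^{2} = \left(2 - 3\right) - 64 = -1 - 64 = -65$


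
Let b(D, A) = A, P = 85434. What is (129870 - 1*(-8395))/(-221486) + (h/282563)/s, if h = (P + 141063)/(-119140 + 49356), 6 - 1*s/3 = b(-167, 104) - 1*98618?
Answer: -134300558229593474557/215135380885892301120 ≈ -0.62426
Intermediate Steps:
s = 295560 (s = 18 - 3*(104 - 1*98618) = 18 - 3*(104 - 98618) = 18 - 3*(-98514) = 18 + 295542 = 295560)
h = -226497/69784 (h = (85434 + 141063)/(-119140 + 49356) = 226497/(-69784) = 226497*(-1/69784) = -226497/69784 ≈ -3.2457)
(129870 - 1*(-8395))/(-221486) + (h/282563)/s = (129870 - 1*(-8395))/(-221486) - 226497/69784/282563/295560 = (129870 + 8395)*(-1/221486) - 226497/69784*1/282563*(1/295560) = 138265*(-1/221486) - 226497/19718376392*1/295560 = -138265/221486 - 75499/1942654442139840 = -134300558229593474557/215135380885892301120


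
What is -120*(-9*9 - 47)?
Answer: 15360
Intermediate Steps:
-120*(-9*9 - 47) = -120*(-81 - 47) = -120*(-128) = 15360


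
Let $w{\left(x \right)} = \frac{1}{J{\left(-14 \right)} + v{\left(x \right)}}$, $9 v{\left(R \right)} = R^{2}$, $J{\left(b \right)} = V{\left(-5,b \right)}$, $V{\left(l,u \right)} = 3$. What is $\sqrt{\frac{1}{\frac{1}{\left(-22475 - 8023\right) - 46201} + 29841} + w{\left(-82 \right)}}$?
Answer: $\frac{\sqrt{326286153739827784470218}}{15451519066358} \approx 0.036968$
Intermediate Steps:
$J{\left(b \right)} = 3$
$v{\left(R \right)} = \frac{R^{2}}{9}$
$w{\left(x \right)} = \frac{1}{3 + \frac{x^{2}}{9}}$
$\sqrt{\frac{1}{\frac{1}{\left(-22475 - 8023\right) - 46201} + 29841} + w{\left(-82 \right)}} = \sqrt{\frac{1}{\frac{1}{\left(-22475 - 8023\right) - 46201} + 29841} + \frac{9}{27 + \left(-82\right)^{2}}} = \sqrt{\frac{1}{\frac{1}{-30498 - 46201} + 29841} + \frac{9}{27 + 6724}} = \sqrt{\frac{1}{\frac{1}{-76699} + 29841} + \frac{9}{6751}} = \sqrt{\frac{1}{- \frac{1}{76699} + 29841} + 9 \cdot \frac{1}{6751}} = \sqrt{\frac{1}{\frac{2288774858}{76699}} + \frac{9}{6751}} = \sqrt{\frac{76699}{2288774858} + \frac{9}{6751}} = \sqrt{\frac{21116768671}{15451519066358}} = \frac{\sqrt{326286153739827784470218}}{15451519066358}$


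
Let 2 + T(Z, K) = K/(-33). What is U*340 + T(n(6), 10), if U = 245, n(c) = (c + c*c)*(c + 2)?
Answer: 2748824/33 ≈ 83298.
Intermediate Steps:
n(c) = (2 + c)*(c + c²) (n(c) = (c + c²)*(2 + c) = (2 + c)*(c + c²))
T(Z, K) = -2 - K/33 (T(Z, K) = -2 + K/(-33) = -2 + K*(-1/33) = -2 - K/33)
U*340 + T(n(6), 10) = 245*340 + (-2 - 1/33*10) = 83300 + (-2 - 10/33) = 83300 - 76/33 = 2748824/33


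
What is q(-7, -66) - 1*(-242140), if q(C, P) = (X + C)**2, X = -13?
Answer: 242540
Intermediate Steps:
q(C, P) = (-13 + C)**2
q(-7, -66) - 1*(-242140) = (-13 - 7)**2 - 1*(-242140) = (-20)**2 + 242140 = 400 + 242140 = 242540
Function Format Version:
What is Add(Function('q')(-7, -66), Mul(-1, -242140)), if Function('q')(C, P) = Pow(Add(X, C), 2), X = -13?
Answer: 242540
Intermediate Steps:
Function('q')(C, P) = Pow(Add(-13, C), 2)
Add(Function('q')(-7, -66), Mul(-1, -242140)) = Add(Pow(Add(-13, -7), 2), Mul(-1, -242140)) = Add(Pow(-20, 2), 242140) = Add(400, 242140) = 242540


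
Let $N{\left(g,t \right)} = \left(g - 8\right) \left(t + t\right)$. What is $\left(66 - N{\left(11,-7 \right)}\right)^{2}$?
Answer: $11664$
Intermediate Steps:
$N{\left(g,t \right)} = 2 t \left(-8 + g\right)$ ($N{\left(g,t \right)} = \left(-8 + g\right) 2 t = 2 t \left(-8 + g\right)$)
$\left(66 - N{\left(11,-7 \right)}\right)^{2} = \left(66 - 2 \left(-7\right) \left(-8 + 11\right)\right)^{2} = \left(66 - 2 \left(-7\right) 3\right)^{2} = \left(66 - -42\right)^{2} = \left(66 + 42\right)^{2} = 108^{2} = 11664$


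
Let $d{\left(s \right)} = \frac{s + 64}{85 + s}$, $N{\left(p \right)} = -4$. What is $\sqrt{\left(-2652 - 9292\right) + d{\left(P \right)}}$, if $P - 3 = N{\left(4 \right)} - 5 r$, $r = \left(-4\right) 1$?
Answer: $\frac{i \sqrt{32294418}}{52} \approx 109.28 i$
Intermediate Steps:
$r = -4$
$P = 19$ ($P = 3 - -16 = 3 + \left(-4 + 20\right) = 3 + 16 = 19$)
$d{\left(s \right)} = \frac{64 + s}{85 + s}$
$\sqrt{\left(-2652 - 9292\right) + d{\left(P \right)}} = \sqrt{\left(-2652 - 9292\right) + \frac{64 + 19}{85 + 19}} = \sqrt{\left(-2652 - 9292\right) + \frac{1}{104} \cdot 83} = \sqrt{-11944 + \frac{1}{104} \cdot 83} = \sqrt{-11944 + \frac{83}{104}} = \sqrt{- \frac{1242093}{104}} = \frac{i \sqrt{32294418}}{52}$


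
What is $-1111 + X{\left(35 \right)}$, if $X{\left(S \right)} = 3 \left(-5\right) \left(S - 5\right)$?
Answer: $-1561$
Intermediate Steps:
$X{\left(S \right)} = 75 - 15 S$ ($X{\left(S \right)} = - 15 \left(-5 + S\right) = 75 - 15 S$)
$-1111 + X{\left(35 \right)} = -1111 + \left(75 - 525\right) = -1111 - 450 = -1561$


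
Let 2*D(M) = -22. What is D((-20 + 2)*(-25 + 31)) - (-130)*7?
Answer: 899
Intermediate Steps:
D(M) = -11 (D(M) = (½)*(-22) = -11)
D((-20 + 2)*(-25 + 31)) - (-130)*7 = -11 - (-130)*7 = -11 - 1*(-910) = -11 + 910 = 899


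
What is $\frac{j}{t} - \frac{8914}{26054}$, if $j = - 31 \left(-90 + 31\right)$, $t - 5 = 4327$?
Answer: $\frac{4518659}{56432964} \approx 0.080071$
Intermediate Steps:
$t = 4332$ ($t = 5 + 4327 = 4332$)
$j = 1829$ ($j = \left(-31\right) \left(-59\right) = 1829$)
$\frac{j}{t} - \frac{8914}{26054} = \frac{1829}{4332} - \frac{8914}{26054} = 1829 \cdot \frac{1}{4332} - \frac{4457}{13027} = \frac{1829}{4332} - \frac{4457}{13027} = \frac{4518659}{56432964}$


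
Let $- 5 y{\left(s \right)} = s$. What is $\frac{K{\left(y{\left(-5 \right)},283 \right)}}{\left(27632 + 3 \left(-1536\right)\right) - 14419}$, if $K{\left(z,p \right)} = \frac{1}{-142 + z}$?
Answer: $- \frac{1}{1213305} \approx -8.242 \cdot 10^{-7}$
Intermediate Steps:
$y{\left(s \right)} = - \frac{s}{5}$
$\frac{K{\left(y{\left(-5 \right)},283 \right)}}{\left(27632 + 3 \left(-1536\right)\right) - 14419} = \frac{1}{\left(-142 - -1\right) \left(\left(27632 + 3 \left(-1536\right)\right) - 14419\right)} = \frac{1}{\left(-142 + 1\right) \left(\left(27632 - 4608\right) - 14419\right)} = \frac{1}{\left(-141\right) \left(23024 - 14419\right)} = - \frac{1}{141 \cdot 8605} = \left(- \frac{1}{141}\right) \frac{1}{8605} = - \frac{1}{1213305}$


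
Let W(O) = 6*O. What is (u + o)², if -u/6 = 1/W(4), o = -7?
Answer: 841/16 ≈ 52.563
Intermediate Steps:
u = -¼ (u = -6/(6*4) = -6/24 = -6*1/24 = -¼ ≈ -0.25000)
(u + o)² = (-¼ - 7)² = (-29/4)² = 841/16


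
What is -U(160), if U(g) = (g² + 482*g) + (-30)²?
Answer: -103620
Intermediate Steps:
U(g) = 900 + g² + 482*g (U(g) = (g² + 482*g) + 900 = 900 + g² + 482*g)
-U(160) = -(900 + 160² + 482*160) = -(900 + 25600 + 77120) = -1*103620 = -103620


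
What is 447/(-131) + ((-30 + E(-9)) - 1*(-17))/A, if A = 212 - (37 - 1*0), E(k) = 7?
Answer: -79011/22925 ≈ -3.4465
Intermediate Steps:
A = 175 (A = 212 - (37 + 0) = 212 - 1*37 = 212 - 37 = 175)
447/(-131) + ((-30 + E(-9)) - 1*(-17))/A = 447/(-131) + ((-30 + 7) - 1*(-17))/175 = 447*(-1/131) + (-23 + 17)*(1/175) = -447/131 - 6*1/175 = -447/131 - 6/175 = -79011/22925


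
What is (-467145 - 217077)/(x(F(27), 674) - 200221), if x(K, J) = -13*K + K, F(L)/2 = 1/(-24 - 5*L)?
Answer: 12087922/3537235 ≈ 3.4173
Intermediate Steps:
F(L) = 2/(-24 - 5*L)
x(K, J) = -12*K
(-467145 - 217077)/(x(F(27), 674) - 200221) = (-467145 - 217077)/(-(-24)/(24 + 5*27) - 200221) = -684222/(-(-24)/(24 + 135) - 200221) = -684222/(-(-24)/159 - 200221) = -684222/(-12*(-2/159) - 200221) = -684222/(8/53 - 200221) = -684222/(-10611705/53) = -684222*(-53/10611705) = 12087922/3537235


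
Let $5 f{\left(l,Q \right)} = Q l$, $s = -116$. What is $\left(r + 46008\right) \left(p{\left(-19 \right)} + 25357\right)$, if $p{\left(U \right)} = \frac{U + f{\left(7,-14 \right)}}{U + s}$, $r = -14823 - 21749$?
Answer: $\frac{161508161248}{675} \approx 2.3927 \cdot 10^{8}$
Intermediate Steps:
$f{\left(l,Q \right)} = \frac{Q l}{5}$
$r = -36572$
$p{\left(U \right)} = \frac{- \frac{98}{5} + U}{-116 + U}$ ($p{\left(U \right)} = \frac{U + \frac{1}{5} \left(-14\right) 7}{U - 116} = \frac{U - \frac{98}{5}}{-116 + U} = \frac{- \frac{98}{5} + U}{-116 + U}$)
$\left(r + 46008\right) \left(p{\left(-19 \right)} + 25357\right) = \left(-36572 + 46008\right) \left(\frac{- \frac{98}{5} - 19}{-116 - 19} + 25357\right) = 9436 \left(\frac{1}{-135} \left(- \frac{193}{5}\right) + 25357\right) = 9436 \left(\left(- \frac{1}{135}\right) \left(- \frac{193}{5}\right) + 25357\right) = 9436 \left(\frac{193}{675} + 25357\right) = 9436 \cdot \frac{17116168}{675} = \frac{161508161248}{675}$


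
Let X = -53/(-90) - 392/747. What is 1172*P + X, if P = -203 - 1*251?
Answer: -3974696881/7470 ≈ -5.3209e+5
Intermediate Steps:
P = -454 (P = -203 - 251 = -454)
X = 479/7470 (X = -53*(-1/90) - 392*1/747 = 53/90 - 392/747 = 479/7470 ≈ 0.064123)
1172*P + X = 1172*(-454) + 479/7470 = -532088 + 479/7470 = -3974696881/7470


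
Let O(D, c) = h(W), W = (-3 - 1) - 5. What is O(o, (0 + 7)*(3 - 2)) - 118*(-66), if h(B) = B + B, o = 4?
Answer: 7770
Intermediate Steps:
W = -9 (W = -4 - 5 = -9)
h(B) = 2*B
O(D, c) = -18 (O(D, c) = 2*(-9) = -18)
O(o, (0 + 7)*(3 - 2)) - 118*(-66) = -18 - 118*(-66) = -18 + 7788 = 7770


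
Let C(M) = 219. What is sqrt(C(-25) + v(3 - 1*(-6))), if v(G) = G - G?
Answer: sqrt(219) ≈ 14.799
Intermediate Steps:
v(G) = 0
sqrt(C(-25) + v(3 - 1*(-6))) = sqrt(219 + 0) = sqrt(219)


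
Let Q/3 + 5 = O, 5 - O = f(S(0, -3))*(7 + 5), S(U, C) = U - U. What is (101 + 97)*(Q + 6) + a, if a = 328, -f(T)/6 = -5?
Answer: -212324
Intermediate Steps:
S(U, C) = 0
f(T) = 30 (f(T) = -6*(-5) = 30)
O = -355 (O = 5 - 30*(7 + 5) = 5 - 30*12 = 5 - 1*360 = 5 - 360 = -355)
Q = -1080 (Q = -15 + 3*(-355) = -15 - 1065 = -1080)
(101 + 97)*(Q + 6) + a = (101 + 97)*(-1080 + 6) + 328 = 198*(-1074) + 328 = -212652 + 328 = -212324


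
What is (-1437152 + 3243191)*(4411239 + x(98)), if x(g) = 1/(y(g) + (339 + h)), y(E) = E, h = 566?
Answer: 7990770283144002/1003 ≈ 7.9669e+12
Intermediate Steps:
x(g) = 1/(905 + g) (x(g) = 1/(g + (339 + 566)) = 1/(g + 905) = 1/(905 + g))
(-1437152 + 3243191)*(4411239 + x(98)) = (-1437152 + 3243191)*(4411239 + 1/(905 + 98)) = 1806039*(4411239 + 1/1003) = 1806039*(4424472718/1003) = 7990770283144002/1003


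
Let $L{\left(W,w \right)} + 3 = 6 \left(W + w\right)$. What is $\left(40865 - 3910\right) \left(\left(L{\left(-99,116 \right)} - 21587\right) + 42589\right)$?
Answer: $779787455$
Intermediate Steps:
$L{\left(W,w \right)} = -3 + 6 W + 6 w$ ($L{\left(W,w \right)} = -3 + 6 \left(W + w\right) = -3 + \left(6 W + 6 w\right) = -3 + 6 W + 6 w$)
$\left(40865 - 3910\right) \left(\left(L{\left(-99,116 \right)} - 21587\right) + 42589\right) = \left(40865 - 3910\right) \left(\left(\left(-3 + 6 \left(-99\right) + 6 \cdot 116\right) - 21587\right) + 42589\right) = 36955 \left(\left(\left(-3 - 594 + 696\right) - 21587\right) + 42589\right) = 36955 \left(\left(99 - 21587\right) + 42589\right) = 36955 \left(-21488 + 42589\right) = 36955 \cdot 21101 = 779787455$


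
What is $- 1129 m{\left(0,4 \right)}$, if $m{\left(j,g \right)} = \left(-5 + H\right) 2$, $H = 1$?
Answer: $9032$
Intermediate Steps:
$m{\left(j,g \right)} = -8$ ($m{\left(j,g \right)} = \left(-5 + 1\right) 2 = \left(-4\right) 2 = -8$)
$- 1129 m{\left(0,4 \right)} = \left(-1129\right) \left(-8\right) = 9032$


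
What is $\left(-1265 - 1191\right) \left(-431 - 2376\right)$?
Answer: $6893992$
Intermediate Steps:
$\left(-1265 - 1191\right) \left(-431 - 2376\right) = \left(-2456\right) \left(-2807\right) = 6893992$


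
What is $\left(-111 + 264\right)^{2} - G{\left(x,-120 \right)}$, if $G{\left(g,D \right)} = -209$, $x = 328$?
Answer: $23618$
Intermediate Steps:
$\left(-111 + 264\right)^{2} - G{\left(x,-120 \right)} = \left(-111 + 264\right)^{2} - -209 = 153^{2} + 209 = 23409 + 209 = 23618$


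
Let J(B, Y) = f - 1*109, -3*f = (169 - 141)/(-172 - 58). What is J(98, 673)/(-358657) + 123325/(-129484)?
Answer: -15254956778081/16021918330860 ≈ -0.95213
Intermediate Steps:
f = 14/345 (f = -(169 - 141)/(3*(-172 - 58)) = -28/(3*(-230)) = -28*(-1)/(3*230) = -⅓*(-14/115) = 14/345 ≈ 0.040580)
J(B, Y) = -37591/345 (J(B, Y) = 14/345 - 1*109 = 14/345 - 109 = -37591/345)
J(98, 673)/(-358657) + 123325/(-129484) = -37591/345/(-358657) + 123325/(-129484) = -37591/345*(-1/358657) + 123325*(-1/129484) = 37591/123736665 - 123325/129484 = -15254956778081/16021918330860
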